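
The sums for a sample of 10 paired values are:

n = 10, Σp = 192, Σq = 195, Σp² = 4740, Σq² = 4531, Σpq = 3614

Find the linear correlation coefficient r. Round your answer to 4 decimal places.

-0.1484

r = (nΣpq − ΣpΣq) / √[(nΣp² − (Σp)²)(nΣq² − (Σq)²)]
Numerator: 10×3614 − 192×195 = -1300
Denominator: √[(47400 − 36864)(45310 − 38025)] = √[10536 × 7285] = 8760.9794
r = -1300 / 8760.9794 ≈ -0.1484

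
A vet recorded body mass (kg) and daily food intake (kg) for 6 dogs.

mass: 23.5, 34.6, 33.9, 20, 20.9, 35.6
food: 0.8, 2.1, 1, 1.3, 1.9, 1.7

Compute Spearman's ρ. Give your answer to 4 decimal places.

Rank mass: 3, 5, 4, 1, 2, 6
Rank food: 1, 6, 2, 3, 5, 4
d = rank(mass) − rank(food): 2, -1, 2, -2, -3, 2; Σd² = 26
ρ = 1 − 6Σd² / [n(n²−1)] = 1 − 6×26 / (6×35) = 1 − 156/210 ≈ 0.2571

0.2571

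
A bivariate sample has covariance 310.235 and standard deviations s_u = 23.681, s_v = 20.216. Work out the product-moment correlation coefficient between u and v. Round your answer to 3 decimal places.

0.648

r = Cov(u,v) / (s_u · s_v) = 310.235 / (23.681 × 20.216)
  = 310.235 / 478.7351 ≈ 0.648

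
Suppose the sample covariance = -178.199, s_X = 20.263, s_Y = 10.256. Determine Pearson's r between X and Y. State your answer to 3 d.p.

-0.857

r = Cov(X,Y) / (s_X · s_Y) = -178.199 / (20.263 × 10.256)
  = -178.199 / 207.8173 ≈ -0.857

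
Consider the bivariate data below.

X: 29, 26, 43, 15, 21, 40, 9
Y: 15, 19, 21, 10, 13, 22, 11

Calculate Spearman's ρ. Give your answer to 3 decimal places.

Rank X: 5, 4, 7, 2, 3, 6, 1
Rank Y: 4, 5, 6, 1, 3, 7, 2
d = rank(X) − rank(Y): 1, -1, 1, 1, 0, -1, -1; Σd² = 6
ρ = 1 − 6Σd² / [n(n²−1)] = 1 − 6×6 / (7×48) = 1 − 36/336 ≈ 0.893

0.893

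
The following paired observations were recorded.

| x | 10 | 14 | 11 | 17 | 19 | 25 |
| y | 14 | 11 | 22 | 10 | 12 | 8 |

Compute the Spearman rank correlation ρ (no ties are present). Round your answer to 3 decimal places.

Rank x: 1, 3, 2, 4, 5, 6
Rank y: 5, 3, 6, 2, 4, 1
d = rank(x) − rank(y): -4, 0, -4, 2, 1, 5; Σd² = 62
ρ = 1 − 6Σd² / [n(n²−1)] = 1 − 6×62 / (6×35) = 1 − 372/210 ≈ -0.771

-0.771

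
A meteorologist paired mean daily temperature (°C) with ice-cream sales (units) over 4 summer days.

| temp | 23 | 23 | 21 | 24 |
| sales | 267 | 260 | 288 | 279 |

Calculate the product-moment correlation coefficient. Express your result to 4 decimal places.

n = 4, Σx = 91, Σy = 1094, Σx² = 2075, Σy² = 299674, Σxy = 24865
nΣxy − ΣxΣy = 99460 − 99554 = -94
nΣx² − (Σx)² = 8300 − 8281 = 19; nΣy² − (Σy)² = 1198696 − 1196836 = 1860
r = -94 / √(19 × 1860) = -94 / 187.9894 ≈ -0.5000

-0.5000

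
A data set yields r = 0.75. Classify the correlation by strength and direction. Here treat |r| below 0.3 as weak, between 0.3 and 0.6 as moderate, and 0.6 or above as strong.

r = 0.75 > 0 so the relationship is positive.
|r| = 0.75, which falls in the strong range.

strong positive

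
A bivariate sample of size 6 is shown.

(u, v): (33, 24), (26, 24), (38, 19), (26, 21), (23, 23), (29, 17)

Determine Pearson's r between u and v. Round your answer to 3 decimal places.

n = 6, Σu = 175, Σv = 128, Σu² = 5255, Σv² = 2772, Σuv = 3706
nΣuv − ΣuΣv = 22236 − 22400 = -164
nΣu² − (Σu)² = 31530 − 30625 = 905; nΣv² − (Σv)² = 16632 − 16384 = 248
r = -164 / √(905 × 248) = -164 / 473.7510 ≈ -0.346

-0.346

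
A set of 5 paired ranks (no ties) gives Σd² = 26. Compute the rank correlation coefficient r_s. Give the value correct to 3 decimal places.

-0.300

ρ = 1 − 6Σd² / [n(n²−1)] = 1 − 6×26 / (5×24)
  = 1 − 156/120 = 1 − 1.3000 ≈ -0.300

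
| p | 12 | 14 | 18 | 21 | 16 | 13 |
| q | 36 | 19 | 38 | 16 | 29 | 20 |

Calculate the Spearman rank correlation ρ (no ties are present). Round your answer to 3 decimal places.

Rank p: 1, 3, 5, 6, 4, 2
Rank q: 5, 2, 6, 1, 4, 3
d = rank(p) − rank(q): -4, 1, -1, 5, 0, -1; Σd² = 44
ρ = 1 − 6Σd² / [n(n²−1)] = 1 − 6×44 / (6×35) = 1 − 264/210 ≈ -0.257

-0.257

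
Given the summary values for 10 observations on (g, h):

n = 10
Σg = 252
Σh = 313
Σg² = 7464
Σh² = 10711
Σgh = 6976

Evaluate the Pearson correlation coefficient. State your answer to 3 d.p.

-0.904

r = (nΣgh − ΣgΣh) / √[(nΣg² − (Σg)²)(nΣh² − (Σh)²)]
Numerator: 10×6976 − 252×313 = -9116
Denominator: √[(74640 − 63504)(107110 − 97969)] = √[11136 × 9141] = 10089.3100
r = -9116 / 10089.3100 ≈ -0.904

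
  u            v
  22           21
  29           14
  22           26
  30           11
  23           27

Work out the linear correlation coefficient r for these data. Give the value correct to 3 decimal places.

-0.920

n = 5, Σu = 126, Σv = 99, Σu² = 3238, Σv² = 2163, Σuv = 2391
nΣuv − ΣuΣv = 11955 − 12474 = -519
nΣu² − (Σu)² = 16190 − 15876 = 314; nΣv² − (Σv)² = 10815 − 9801 = 1014
r = -519 / √(314 × 1014) = -519 / 564.2659 ≈ -0.920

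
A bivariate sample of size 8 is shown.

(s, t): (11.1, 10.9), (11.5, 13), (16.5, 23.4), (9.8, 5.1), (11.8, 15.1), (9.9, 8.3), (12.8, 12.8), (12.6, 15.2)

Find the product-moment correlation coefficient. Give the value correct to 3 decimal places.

0.950

n = 8, Σs = 96, Σt = 103.8, Σs² = 1183.6, Σt² = 1553.16, Σst = 1322.28
nΣst − ΣsΣt = 10578.24 − 9964.8 = 613.44
nΣs² − (Σs)² = 9468.8 − 9216 = 252.8; nΣt² − (Σt)² = 12425.28 − 10774.44 = 1650.84
r = 613.44 / √(252.8 × 1650.84) = 613.44 / 646.0127 ≈ 0.950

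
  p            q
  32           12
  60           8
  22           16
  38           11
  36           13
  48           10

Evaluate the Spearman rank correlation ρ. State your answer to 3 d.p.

Rank p: 2, 6, 1, 4, 3, 5
Rank q: 4, 1, 6, 3, 5, 2
d = rank(p) − rank(q): -2, 5, -5, 1, -2, 3; Σd² = 68
ρ = 1 − 6Σd² / [n(n²−1)] = 1 − 6×68 / (6×35) = 1 − 408/210 ≈ -0.943

-0.943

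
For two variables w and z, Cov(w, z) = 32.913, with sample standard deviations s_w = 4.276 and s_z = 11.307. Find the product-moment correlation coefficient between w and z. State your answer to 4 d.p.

0.6807

r = Cov(w,z) / (s_w · s_z) = 32.913 / (4.276 × 11.307)
  = 32.913 / 48.3487 ≈ 0.6807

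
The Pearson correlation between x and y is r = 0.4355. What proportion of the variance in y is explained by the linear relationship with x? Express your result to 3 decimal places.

r² = (0.4355)² = 0.190

0.190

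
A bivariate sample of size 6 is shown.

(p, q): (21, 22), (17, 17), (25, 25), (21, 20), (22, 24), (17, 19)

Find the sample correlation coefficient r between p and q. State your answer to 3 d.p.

0.922

n = 6, Σp = 123, Σq = 127, Σp² = 2569, Σq² = 2735, Σpq = 2647
nΣpq − ΣpΣq = 15882 − 15621 = 261
nΣp² − (Σp)² = 15414 − 15129 = 285; nΣq² − (Σq)² = 16410 − 16129 = 281
r = 261 / √(285 × 281) = 261 / 282.9929 ≈ 0.922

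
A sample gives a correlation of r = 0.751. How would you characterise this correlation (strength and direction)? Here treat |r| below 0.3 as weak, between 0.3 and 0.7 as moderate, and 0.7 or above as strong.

r = 0.751 > 0 so the relationship is positive.
|r| = 0.751, which falls in the strong range.

strong positive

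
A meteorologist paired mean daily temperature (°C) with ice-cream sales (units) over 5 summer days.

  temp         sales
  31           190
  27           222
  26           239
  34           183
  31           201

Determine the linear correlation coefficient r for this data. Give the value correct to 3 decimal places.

-0.963

n = 5, Σx = 149, Σy = 1035, Σx² = 4483, Σy² = 216395, Σxy = 30551
nΣxy − ΣxΣy = 152755 − 154215 = -1460
nΣx² − (Σx)² = 22415 − 22201 = 214; nΣy² − (Σy)² = 1081975 − 1071225 = 10750
r = -1460 / √(214 × 10750) = -1460 / 1516.7399 ≈ -0.963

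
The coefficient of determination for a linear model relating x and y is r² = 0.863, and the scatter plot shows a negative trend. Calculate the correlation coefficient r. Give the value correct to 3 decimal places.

|r| = √0.863 = 0.929
The association is negative, so r = −0.929.

-0.929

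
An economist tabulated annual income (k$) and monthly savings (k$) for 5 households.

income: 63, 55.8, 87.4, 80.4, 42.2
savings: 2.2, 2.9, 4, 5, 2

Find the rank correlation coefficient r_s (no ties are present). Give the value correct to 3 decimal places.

Rank income: 3, 2, 5, 4, 1
Rank savings: 2, 3, 4, 5, 1
d = rank(income) − rank(savings): 1, -1, 1, -1, 0; Σd² = 4
ρ = 1 − 6Σd² / [n(n²−1)] = 1 − 6×4 / (5×24) = 1 − 24/120 ≈ 0.800

0.800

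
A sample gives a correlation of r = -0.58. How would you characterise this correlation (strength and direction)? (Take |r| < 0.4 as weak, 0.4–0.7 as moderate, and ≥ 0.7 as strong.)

r = -0.58 < 0 so the relationship is negative.
|r| = 0.58, which falls in the moderate range.

moderate negative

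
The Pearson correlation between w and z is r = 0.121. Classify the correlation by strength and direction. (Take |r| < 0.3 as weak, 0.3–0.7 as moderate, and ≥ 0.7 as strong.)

r = 0.121 > 0 so the relationship is positive.
|r| = 0.121, which falls in the weak range.

weak positive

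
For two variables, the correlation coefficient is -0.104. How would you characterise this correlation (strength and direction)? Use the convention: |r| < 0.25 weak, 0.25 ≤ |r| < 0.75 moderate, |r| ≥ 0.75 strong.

r = -0.104 < 0 so the relationship is negative.
|r| = 0.104, which falls in the weak range.

weak negative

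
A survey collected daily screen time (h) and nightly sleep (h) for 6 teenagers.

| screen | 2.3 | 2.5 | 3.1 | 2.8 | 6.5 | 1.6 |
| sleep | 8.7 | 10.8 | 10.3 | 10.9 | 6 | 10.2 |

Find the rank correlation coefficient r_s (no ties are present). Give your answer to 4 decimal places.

-0.0857

Rank screen: 2, 3, 5, 4, 6, 1
Rank sleep: 2, 5, 4, 6, 1, 3
d = rank(screen) − rank(sleep): 0, -2, 1, -2, 5, -2; Σd² = 38
ρ = 1 − 6Σd² / [n(n²−1)] = 1 − 6×38 / (6×35) = 1 − 228/210 ≈ -0.0857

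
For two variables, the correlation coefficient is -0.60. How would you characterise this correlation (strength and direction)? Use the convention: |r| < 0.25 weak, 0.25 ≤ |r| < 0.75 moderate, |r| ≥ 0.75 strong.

r = -0.60 < 0 so the relationship is negative.
|r| = 0.60, which falls in the moderate range.

moderate negative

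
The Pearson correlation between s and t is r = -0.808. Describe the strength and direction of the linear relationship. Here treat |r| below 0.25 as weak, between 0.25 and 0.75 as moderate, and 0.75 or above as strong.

strong negative

r = -0.808 < 0 so the relationship is negative.
|r| = 0.808, which falls in the strong range.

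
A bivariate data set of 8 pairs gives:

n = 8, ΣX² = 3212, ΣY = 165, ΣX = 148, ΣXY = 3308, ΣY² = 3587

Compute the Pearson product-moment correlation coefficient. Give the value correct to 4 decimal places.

r = (nΣXY − ΣXΣY) / √[(nΣX² − (ΣX)²)(nΣY² − (ΣY)²)]
Numerator: 8×3308 − 148×165 = 2044
Denominator: √[(25696 − 21904)(28696 − 27225)] = √[3792 × 1471] = 2361.7858
r = 2044 / 2361.7858 ≈ 0.8654

0.8654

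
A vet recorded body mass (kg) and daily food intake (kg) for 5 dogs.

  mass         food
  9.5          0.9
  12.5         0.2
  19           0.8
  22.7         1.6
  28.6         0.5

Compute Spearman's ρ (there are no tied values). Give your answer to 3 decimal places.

Rank mass: 1, 2, 3, 4, 5
Rank food: 4, 1, 3, 5, 2
d = rank(mass) − rank(food): -3, 1, 0, -1, 3; Σd² = 20
ρ = 1 − 6Σd² / [n(n²−1)] = 1 − 6×20 / (5×24) = 1 − 120/120 ≈ 0.000

0.000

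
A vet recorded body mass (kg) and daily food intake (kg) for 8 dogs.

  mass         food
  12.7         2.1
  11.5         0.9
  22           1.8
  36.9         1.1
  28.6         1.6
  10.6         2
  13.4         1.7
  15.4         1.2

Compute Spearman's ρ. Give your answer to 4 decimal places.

Rank mass: 3, 2, 6, 8, 7, 1, 4, 5
Rank food: 8, 1, 6, 2, 4, 7, 5, 3
d = rank(mass) − rank(food): -5, 1, 0, 6, 3, -6, -1, 2; Σd² = 112
ρ = 1 − 6Σd² / [n(n²−1)] = 1 − 6×112 / (8×63) = 1 − 672/504 ≈ -0.3333

-0.3333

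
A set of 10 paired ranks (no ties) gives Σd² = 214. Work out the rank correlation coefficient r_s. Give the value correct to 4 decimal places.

ρ = 1 − 6Σd² / [n(n²−1)] = 1 − 6×214 / (10×99)
  = 1 − 1284/990 = 1 − 1.29697 ≈ -0.2970

-0.2970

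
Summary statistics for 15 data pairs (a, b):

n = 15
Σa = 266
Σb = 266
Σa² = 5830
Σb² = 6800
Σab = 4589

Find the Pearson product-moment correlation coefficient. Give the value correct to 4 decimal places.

r = (nΣab − ΣaΣb) / √[(nΣa² − (Σa)²)(nΣb² − (Σb)²)]
Numerator: 15×4589 − 266×266 = -1921
Denominator: √[(87450 − 70756)(102000 − 70756)] = √[16694 × 31244] = 22838.2866
r = -1921 / 22838.2866 ≈ -0.0841

-0.0841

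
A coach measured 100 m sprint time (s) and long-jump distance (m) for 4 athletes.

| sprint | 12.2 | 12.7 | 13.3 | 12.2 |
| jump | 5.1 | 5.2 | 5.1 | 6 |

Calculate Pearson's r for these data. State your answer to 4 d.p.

n = 4, Σx = 50.4, Σy = 21.4, Σx² = 635.86, Σy² = 115.06, Σxy = 269.29
nΣxy − ΣxΣy = 1077.16 − 1078.56 = -1.4
nΣx² − (Σx)² = 2543.44 − 2540.16 = 3.28; nΣy² − (Σy)² = 460.24 − 457.96 = 2.28
r = -1.4 / √(3.28 × 2.28) = -1.4 / 2.7347 ≈ -0.5119

-0.5119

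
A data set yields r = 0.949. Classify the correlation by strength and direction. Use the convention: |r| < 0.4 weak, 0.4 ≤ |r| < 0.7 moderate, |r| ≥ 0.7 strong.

strong positive

r = 0.949 > 0 so the relationship is positive.
|r| = 0.949, which falls in the strong range.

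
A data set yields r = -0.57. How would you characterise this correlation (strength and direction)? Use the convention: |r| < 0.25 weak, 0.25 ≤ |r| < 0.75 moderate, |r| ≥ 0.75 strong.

moderate negative

r = -0.57 < 0 so the relationship is negative.
|r| = 0.57, which falls in the moderate range.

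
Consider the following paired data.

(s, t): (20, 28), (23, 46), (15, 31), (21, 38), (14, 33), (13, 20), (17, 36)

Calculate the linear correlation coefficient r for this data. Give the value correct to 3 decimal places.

0.738

n = 7, Σs = 123, Σt = 232, Σs² = 2249, Σt² = 8090, Σst = 4215
nΣst − ΣsΣt = 29505 − 28536 = 969
nΣs² − (Σs)² = 15743 − 15129 = 614; nΣt² − (Σt)² = 56630 − 53824 = 2806
r = 969 / √(614 × 2806) = 969 / 1312.5868 ≈ 0.738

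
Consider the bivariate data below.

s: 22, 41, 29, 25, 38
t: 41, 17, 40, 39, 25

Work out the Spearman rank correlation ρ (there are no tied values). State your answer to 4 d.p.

Rank s: 1, 5, 3, 2, 4
Rank t: 5, 1, 4, 3, 2
d = rank(s) − rank(t): -4, 4, -1, -1, 2; Σd² = 38
ρ = 1 − 6Σd² / [n(n²−1)] = 1 − 6×38 / (5×24) = 1 − 228/120 ≈ -0.9000

-0.9000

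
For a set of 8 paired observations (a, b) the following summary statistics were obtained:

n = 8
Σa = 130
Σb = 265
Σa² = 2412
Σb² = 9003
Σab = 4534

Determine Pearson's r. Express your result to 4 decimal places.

r = (nΣab − ΣaΣb) / √[(nΣa² − (Σa)²)(nΣb² − (Σb)²)]
Numerator: 8×4534 − 130×265 = 1822
Denominator: √[(19296 − 16900)(72024 − 70225)] = √[2396 × 1799] = 2076.1512
r = 1822 / 2076.1512 ≈ 0.8776

0.8776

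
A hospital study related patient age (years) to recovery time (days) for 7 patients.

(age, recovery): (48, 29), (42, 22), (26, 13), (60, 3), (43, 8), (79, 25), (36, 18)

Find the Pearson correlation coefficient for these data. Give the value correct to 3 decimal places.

n = 7, Σx = 334, Σy = 118, Σx² = 17730, Σy² = 2516, Σxy = 5801
nΣxy − ΣxΣy = 40607 − 39412 = 1195
nΣx² − (Σx)² = 124110 − 111556 = 12554; nΣy² − (Σy)² = 17612 − 13924 = 3688
r = 1195 / √(12554 × 3688) = 1195 / 6804.3480 ≈ 0.176

0.176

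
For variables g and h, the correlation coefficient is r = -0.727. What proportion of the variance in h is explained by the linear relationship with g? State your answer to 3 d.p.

0.529

r² = (-0.727)² = 0.529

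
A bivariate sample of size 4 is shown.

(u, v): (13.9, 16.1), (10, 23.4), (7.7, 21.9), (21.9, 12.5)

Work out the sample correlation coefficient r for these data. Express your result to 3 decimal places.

n = 4, Σu = 53.5, Σv = 73.9, Σu² = 832.11, Σv² = 1442.63, Σuv = 900.17
nΣuv − ΣuΣv = 3600.68 − 3953.65 = -352.97
nΣu² − (Σu)² = 3328.44 − 2862.25 = 466.19; nΣv² − (Σv)² = 5770.52 − 5461.21 = 309.31
r = -352.97 / √(466.19 × 309.31) = -352.97 / 379.7331 ≈ -0.930

-0.930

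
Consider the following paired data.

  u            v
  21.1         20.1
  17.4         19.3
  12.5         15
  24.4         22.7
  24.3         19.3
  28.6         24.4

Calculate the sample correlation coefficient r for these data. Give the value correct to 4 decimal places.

n = 6, Σu = 128.3, Σv = 120.8, Σu² = 2908.03, Σv² = 2484.64, Σuv = 2668.14
nΣuv − ΣuΣv = 16008.84 − 15498.64 = 510.2
nΣu² − (Σu)² = 17448.18 − 16460.89 = 987.29; nΣv² − (Σv)² = 14907.84 − 14592.64 = 315.2
r = 510.2 / √(987.29 × 315.2) = 510.2 / 557.8475 ≈ 0.9146

0.9146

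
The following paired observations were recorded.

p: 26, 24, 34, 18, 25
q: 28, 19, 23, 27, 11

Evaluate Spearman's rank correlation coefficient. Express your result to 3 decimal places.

0.100

Rank p: 4, 2, 5, 1, 3
Rank q: 5, 2, 3, 4, 1
d = rank(p) − rank(q): -1, 0, 2, -3, 2; Σd² = 18
ρ = 1 − 6Σd² / [n(n²−1)] = 1 − 6×18 / (5×24) = 1 − 108/120 ≈ 0.100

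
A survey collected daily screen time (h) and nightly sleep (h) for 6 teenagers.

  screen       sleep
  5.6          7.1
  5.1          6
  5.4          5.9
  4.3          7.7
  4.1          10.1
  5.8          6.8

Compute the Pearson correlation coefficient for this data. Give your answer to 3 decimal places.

-0.739

n = 6, Σx = 30.3, Σy = 43.6, Σx² = 155.47, Σy² = 328.76, Σxy = 216.18
nΣxy − ΣxΣy = 1297.08 − 1321.08 = -24
nΣx² − (Σx)² = 932.82 − 918.09 = 14.73; nΣy² − (Σy)² = 1972.56 − 1900.96 = 71.6
r = -24 / √(14.73 × 71.6) = -24 / 32.4757 ≈ -0.739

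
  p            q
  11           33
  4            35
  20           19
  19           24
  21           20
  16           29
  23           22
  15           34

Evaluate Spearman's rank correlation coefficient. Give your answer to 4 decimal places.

Rank p: 2, 1, 6, 5, 7, 4, 8, 3
Rank q: 6, 8, 1, 4, 2, 5, 3, 7
d = rank(p) − rank(q): -4, -7, 5, 1, 5, -1, 5, -4; Σd² = 158
ρ = 1 − 6Σd² / [n(n²−1)] = 1 − 6×158 / (8×63) = 1 − 948/504 ≈ -0.8810

-0.8810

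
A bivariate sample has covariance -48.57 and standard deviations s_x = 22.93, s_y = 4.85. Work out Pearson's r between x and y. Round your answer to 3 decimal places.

-0.437

r = Cov(x,y) / (s_x · s_y) = -48.57 / (22.93 × 4.85)
  = -48.57 / 111.2105 ≈ -0.437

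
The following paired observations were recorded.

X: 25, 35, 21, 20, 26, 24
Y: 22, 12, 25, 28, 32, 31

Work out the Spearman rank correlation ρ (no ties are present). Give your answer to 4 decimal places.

-0.2571

Rank X: 4, 6, 2, 1, 5, 3
Rank Y: 2, 1, 3, 4, 6, 5
d = rank(X) − rank(Y): 2, 5, -1, -3, -1, -2; Σd² = 44
ρ = 1 − 6Σd² / [n(n²−1)] = 1 − 6×44 / (6×35) = 1 − 264/210 ≈ -0.2571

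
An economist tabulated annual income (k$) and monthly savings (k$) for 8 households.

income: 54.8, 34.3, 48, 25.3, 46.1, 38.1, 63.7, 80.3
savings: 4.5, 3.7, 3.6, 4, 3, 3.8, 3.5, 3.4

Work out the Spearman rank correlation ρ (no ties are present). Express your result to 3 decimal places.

-0.429

Rank income: 6, 2, 5, 1, 4, 3, 7, 8
Rank savings: 8, 5, 4, 7, 1, 6, 3, 2
d = rank(income) − rank(savings): -2, -3, 1, -6, 3, -3, 4, 6; Σd² = 120
ρ = 1 − 6Σd² / [n(n²−1)] = 1 − 6×120 / (8×63) = 1 − 720/504 ≈ -0.429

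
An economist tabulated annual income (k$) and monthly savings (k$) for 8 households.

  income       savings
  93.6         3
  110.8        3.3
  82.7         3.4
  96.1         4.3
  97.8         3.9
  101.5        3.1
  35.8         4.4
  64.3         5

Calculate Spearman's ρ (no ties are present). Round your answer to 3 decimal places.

Rank income: 4, 8, 3, 5, 6, 7, 1, 2
Rank savings: 1, 3, 4, 6, 5, 2, 7, 8
d = rank(income) − rank(savings): 3, 5, -1, -1, 1, 5, -6, -6; Σd² = 134
ρ = 1 − 6Σd² / [n(n²−1)] = 1 − 6×134 / (8×63) = 1 − 804/504 ≈ -0.595

-0.595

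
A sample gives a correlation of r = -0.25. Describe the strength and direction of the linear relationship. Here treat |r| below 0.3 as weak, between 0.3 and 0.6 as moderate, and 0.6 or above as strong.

weak negative

r = -0.25 < 0 so the relationship is negative.
|r| = 0.25, which falls in the weak range.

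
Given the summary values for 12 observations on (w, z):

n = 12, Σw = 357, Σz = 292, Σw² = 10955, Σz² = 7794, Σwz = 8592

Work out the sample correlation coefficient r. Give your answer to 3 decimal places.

r = (nΣwz − ΣwΣz) / √[(nΣw² − (Σw)²)(nΣz² − (Σz)²)]
Numerator: 12×8592 − 357×292 = -1140
Denominator: √[(131460 − 127449)(93528 − 85264)] = √[4011 × 8264] = 5757.3348
r = -1140 / 5757.3348 ≈ -0.198

-0.198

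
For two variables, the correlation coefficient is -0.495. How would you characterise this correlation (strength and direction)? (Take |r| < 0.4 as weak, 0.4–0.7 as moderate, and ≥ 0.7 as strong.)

moderate negative

r = -0.495 < 0 so the relationship is negative.
|r| = 0.495, which falls in the moderate range.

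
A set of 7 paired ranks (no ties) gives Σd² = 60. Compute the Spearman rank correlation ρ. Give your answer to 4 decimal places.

ρ = 1 − 6Σd² / [n(n²−1)] = 1 − 6×60 / (7×48)
  = 1 − 360/336 = 1 − 1.07143 ≈ -0.0714

-0.0714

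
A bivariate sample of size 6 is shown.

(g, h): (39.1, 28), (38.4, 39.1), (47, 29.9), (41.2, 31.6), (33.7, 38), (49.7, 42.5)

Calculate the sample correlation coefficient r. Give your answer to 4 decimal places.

n = 6, Σg = 249.1, Σh = 209.1, Σg² = 10515.59, Σh² = 7455.63, Σgh = 8696.31
nΣgh − ΣgΣh = 52177.86 − 52086.81 = 91.05
nΣg² − (Σg)² = 63093.54 − 62050.81 = 1042.73; nΣh² − (Σh)² = 44733.78 − 43722.81 = 1010.97
r = 91.05 / √(1042.73 × 1010.97) = 91.05 / 1026.7272 ≈ 0.0887

0.0887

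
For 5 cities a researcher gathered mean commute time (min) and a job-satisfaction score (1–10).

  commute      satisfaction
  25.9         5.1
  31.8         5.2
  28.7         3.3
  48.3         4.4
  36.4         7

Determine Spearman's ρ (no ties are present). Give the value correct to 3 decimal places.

0.200

Rank commute: 1, 3, 2, 5, 4
Rank satisfaction: 3, 4, 1, 2, 5
d = rank(commute) − rank(satisfaction): -2, -1, 1, 3, -1; Σd² = 16
ρ = 1 − 6Σd² / [n(n²−1)] = 1 − 6×16 / (5×24) = 1 − 96/120 ≈ 0.200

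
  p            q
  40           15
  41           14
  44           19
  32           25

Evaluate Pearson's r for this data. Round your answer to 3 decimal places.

n = 4, Σp = 157, Σq = 73, Σp² = 6241, Σq² = 1407, Σpq = 2810
nΣpq − ΣpΣq = 11240 − 11461 = -221
nΣp² − (Σp)² = 24964 − 24649 = 315; nΣq² − (Σq)² = 5628 − 5329 = 299
r = -221 / √(315 × 299) = -221 / 306.8957 ≈ -0.720

-0.720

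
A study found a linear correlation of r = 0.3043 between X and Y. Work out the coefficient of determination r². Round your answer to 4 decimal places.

r² = (0.3043)² = 0.0926

0.0926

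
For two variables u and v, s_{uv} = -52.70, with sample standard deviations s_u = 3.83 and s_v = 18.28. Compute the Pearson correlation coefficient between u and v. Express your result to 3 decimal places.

r = Cov(u,v) / (s_u · s_v) = -52.70 / (3.83 × 18.28)
  = -52.70 / 70.0124 ≈ -0.753

-0.753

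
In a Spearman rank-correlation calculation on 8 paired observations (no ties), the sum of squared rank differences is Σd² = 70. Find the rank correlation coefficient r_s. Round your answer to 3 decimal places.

ρ = 1 − 6Σd² / [n(n²−1)] = 1 − 6×70 / (8×63)
  = 1 − 420/504 = 1 − 0.8333 ≈ 0.167

0.167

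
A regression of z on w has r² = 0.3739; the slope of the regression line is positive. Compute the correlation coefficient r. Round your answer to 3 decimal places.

|r| = √0.3739 = 0.611
The association is positive, so r = 0.611.

0.611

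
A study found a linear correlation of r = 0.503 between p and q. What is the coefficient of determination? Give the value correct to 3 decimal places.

r² = (0.503)² = 0.253

0.253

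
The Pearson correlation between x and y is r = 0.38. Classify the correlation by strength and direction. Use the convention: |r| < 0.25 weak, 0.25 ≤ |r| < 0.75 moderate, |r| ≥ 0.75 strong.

moderate positive

r = 0.38 > 0 so the relationship is positive.
|r| = 0.38, which falls in the moderate range.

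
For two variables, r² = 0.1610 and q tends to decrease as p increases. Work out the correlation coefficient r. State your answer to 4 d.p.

-0.4012

|r| = √0.1610 = 0.4012
The association is negative, so r = −0.4012.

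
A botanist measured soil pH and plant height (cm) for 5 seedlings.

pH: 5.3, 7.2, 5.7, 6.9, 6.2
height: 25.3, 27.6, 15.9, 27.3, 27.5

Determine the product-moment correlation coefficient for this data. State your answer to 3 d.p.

0.537

n = 5, Σx = 31.3, Σy = 123.6, Σx² = 198.47, Σy² = 3156.2, Σxy = 782.31
nΣxy − ΣxΣy = 3911.55 − 3868.68 = 42.87
nΣx² − (Σx)² = 992.35 − 979.69 = 12.66; nΣy² − (Σy)² = 15781 − 15276.96 = 504.04
r = 42.87 / √(12.66 × 504.04) = 42.87 / 79.8821 ≈ 0.537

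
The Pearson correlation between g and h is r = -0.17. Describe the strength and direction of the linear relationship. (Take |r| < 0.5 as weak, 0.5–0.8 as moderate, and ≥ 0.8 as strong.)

weak negative

r = -0.17 < 0 so the relationship is negative.
|r| = 0.17, which falls in the weak range.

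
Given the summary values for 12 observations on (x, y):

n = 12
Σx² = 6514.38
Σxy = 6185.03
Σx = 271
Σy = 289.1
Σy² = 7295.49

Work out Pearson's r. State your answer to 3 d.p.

r = (nΣxy − ΣxΣy) / √[(nΣx² − (Σx)²)(nΣy² − (Σy)²)]
Numerator: 12×6185.03 − 271×289.1 = -4125.74
Denominator: √[(78172.56 − 73441)(87545.88 − 83578.81)] = √[4731.56 × 3967.07] = 4332.4854
r = -4125.74 / 4332.4854 ≈ -0.952

-0.952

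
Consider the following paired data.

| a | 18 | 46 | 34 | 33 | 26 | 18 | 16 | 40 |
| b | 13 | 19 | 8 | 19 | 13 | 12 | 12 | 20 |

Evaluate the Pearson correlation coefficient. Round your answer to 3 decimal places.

0.605

n = 8, Σa = 231, Σb = 116, Σa² = 7541, Σb² = 1812, Σab = 3553
nΣab − ΣaΣb = 28424 − 26796 = 1628
nΣa² − (Σa)² = 60328 − 53361 = 6967; nΣb² − (Σb)² = 14496 − 13456 = 1040
r = 1628 / √(6967 × 1040) = 1628 / 2691.7801 ≈ 0.605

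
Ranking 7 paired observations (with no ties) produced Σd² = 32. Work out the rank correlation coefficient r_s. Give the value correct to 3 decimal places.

0.429

ρ = 1 − 6Σd² / [n(n²−1)] = 1 − 6×32 / (7×48)
  = 1 − 192/336 = 1 − 0.5714 ≈ 0.429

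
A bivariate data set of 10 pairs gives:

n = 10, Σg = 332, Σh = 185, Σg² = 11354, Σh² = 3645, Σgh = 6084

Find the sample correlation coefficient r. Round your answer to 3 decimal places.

-0.214

r = (nΣgh − ΣgΣh) / √[(nΣg² − (Σg)²)(nΣh² − (Σh)²)]
Numerator: 10×6084 − 332×185 = -580
Denominator: √[(113540 − 110224)(36450 − 34225)] = √[3316 × 2225] = 2716.2658
r = -580 / 2716.2658 ≈ -0.214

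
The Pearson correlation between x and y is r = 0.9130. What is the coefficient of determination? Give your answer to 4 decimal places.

r² = (0.9130)² = 0.8336

0.8336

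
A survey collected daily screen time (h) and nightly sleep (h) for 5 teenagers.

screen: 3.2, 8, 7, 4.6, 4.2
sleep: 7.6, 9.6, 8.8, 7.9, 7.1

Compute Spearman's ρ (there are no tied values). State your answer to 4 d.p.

0.9000

Rank screen: 1, 5, 4, 3, 2
Rank sleep: 2, 5, 4, 3, 1
d = rank(screen) − rank(sleep): -1, 0, 0, 0, 1; Σd² = 2
ρ = 1 − 6Σd² / [n(n²−1)] = 1 − 6×2 / (5×24) = 1 − 12/120 ≈ 0.9000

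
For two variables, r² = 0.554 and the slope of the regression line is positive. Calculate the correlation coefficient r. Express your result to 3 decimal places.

|r| = √0.554 = 0.744
The association is positive, so r = 0.744.

0.744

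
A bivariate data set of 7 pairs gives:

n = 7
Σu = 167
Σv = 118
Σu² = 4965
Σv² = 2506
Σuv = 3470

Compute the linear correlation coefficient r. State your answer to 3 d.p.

0.920

r = (nΣuv − ΣuΣv) / √[(nΣu² − (Σu)²)(nΣv² − (Σv)²)]
Numerator: 7×3470 − 167×118 = 4584
Denominator: √[(34755 − 27889)(17542 − 13924)] = √[6866 × 3618] = 4984.0935
r = 4584 / 4984.0935 ≈ 0.920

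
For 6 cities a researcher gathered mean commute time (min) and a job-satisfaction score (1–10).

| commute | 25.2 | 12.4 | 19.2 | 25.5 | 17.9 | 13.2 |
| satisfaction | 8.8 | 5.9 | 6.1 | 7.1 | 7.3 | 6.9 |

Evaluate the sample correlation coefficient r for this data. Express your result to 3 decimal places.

0.655

n = 6, Σx = 113.4, Σy = 42.1, Σx² = 2302.34, Σy² = 300.77, Σxy = 814.84
nΣxy − ΣxΣy = 4889.04 − 4774.14 = 114.9
nΣx² − (Σx)² = 13814.04 − 12859.56 = 954.48; nΣy² − (Σy)² = 1804.62 − 1772.41 = 32.21
r = 114.9 / √(954.48 × 32.21) = 114.9 / 175.3391 ≈ 0.655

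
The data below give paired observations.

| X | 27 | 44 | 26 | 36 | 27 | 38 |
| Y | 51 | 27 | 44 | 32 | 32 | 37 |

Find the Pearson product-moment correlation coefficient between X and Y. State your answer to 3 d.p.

-0.691

n = 6, ΣX = 198, ΣY = 223, ΣX² = 6810, ΣY² = 8683, ΣXY = 7131
nΣXY − ΣXΣY = 42786 − 44154 = -1368
nΣX² − (ΣX)² = 40860 − 39204 = 1656; nΣY² − (ΣY)² = 52098 − 49729 = 2369
r = -1368 / √(1656 × 2369) = -1368 / 1980.6726 ≈ -0.691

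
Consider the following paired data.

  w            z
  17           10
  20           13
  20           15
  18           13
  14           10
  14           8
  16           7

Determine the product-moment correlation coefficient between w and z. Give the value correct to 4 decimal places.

n = 7, Σw = 119, Σz = 76, Σw² = 2061, Σz² = 876, Σwz = 1328
nΣwz − ΣwΣz = 9296 − 9044 = 252
nΣw² − (Σw)² = 14427 − 14161 = 266; nΣz² − (Σz)² = 6132 − 5776 = 356
r = 252 / √(266 × 356) = 252 / 307.7272 ≈ 0.8189

0.8189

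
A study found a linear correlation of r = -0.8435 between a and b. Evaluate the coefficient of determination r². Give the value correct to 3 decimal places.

0.711

r² = (-0.8435)² = 0.711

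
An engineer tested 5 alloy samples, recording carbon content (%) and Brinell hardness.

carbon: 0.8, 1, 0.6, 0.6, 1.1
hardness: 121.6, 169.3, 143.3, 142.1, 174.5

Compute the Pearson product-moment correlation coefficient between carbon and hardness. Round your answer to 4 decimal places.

n = 5, Σx = 4.1, Σy = 750.8, Σx² = 3.57, Σy² = 114626.6, Σxy = 629.77
nΣxy − ΣxΣy = 3148.85 − 3078.28 = 70.57
nΣx² − (Σx)² = 17.85 − 16.81 = 1.04; nΣy² − (Σy)² = 573133 − 563700.64 = 9432.36
r = 70.57 / √(1.04 × 9432.36) = 70.57 / 99.0437 ≈ 0.7125

0.7125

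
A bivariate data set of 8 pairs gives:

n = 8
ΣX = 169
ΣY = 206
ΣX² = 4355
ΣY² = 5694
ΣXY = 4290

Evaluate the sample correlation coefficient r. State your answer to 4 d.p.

r = (nΣXY − ΣXΣY) / √[(nΣX² − (ΣX)²)(nΣY² − (ΣY)²)]
Numerator: 8×4290 − 169×206 = -494
Denominator: √[(34840 − 28561)(45552 − 42436)] = √[6279 × 3116] = 4423.2753
r = -494 / 4423.2753 ≈ -0.1117

-0.1117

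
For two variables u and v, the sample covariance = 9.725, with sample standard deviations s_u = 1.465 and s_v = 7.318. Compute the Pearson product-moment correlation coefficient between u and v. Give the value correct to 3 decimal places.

0.907

r = Cov(u,v) / (s_u · s_v) = 9.725 / (1.465 × 7.318)
  = 9.725 / 10.7209 ≈ 0.907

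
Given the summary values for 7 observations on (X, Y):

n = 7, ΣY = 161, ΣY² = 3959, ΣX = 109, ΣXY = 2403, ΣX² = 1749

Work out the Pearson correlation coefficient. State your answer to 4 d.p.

r = (nΣXY − ΣXΣY) / √[(nΣX² − (ΣX)²)(nΣY² − (ΣY)²)]
Numerator: 7×2403 − 109×161 = -728
Denominator: √[(12243 − 11881)(27713 − 25921)] = √[362 × 1792] = 805.4216
r = -728 / 805.4216 ≈ -0.9039

-0.9039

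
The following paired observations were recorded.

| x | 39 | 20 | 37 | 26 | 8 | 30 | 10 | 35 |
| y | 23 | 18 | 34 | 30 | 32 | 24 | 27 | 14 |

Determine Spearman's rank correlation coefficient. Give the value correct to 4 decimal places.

-0.2143

Rank x: 8, 3, 7, 4, 1, 5, 2, 6
Rank y: 3, 2, 8, 6, 7, 4, 5, 1
d = rank(x) − rank(y): 5, 1, -1, -2, -6, 1, -3, 5; Σd² = 102
ρ = 1 − 6Σd² / [n(n²−1)] = 1 − 6×102 / (8×63) = 1 − 612/504 ≈ -0.2143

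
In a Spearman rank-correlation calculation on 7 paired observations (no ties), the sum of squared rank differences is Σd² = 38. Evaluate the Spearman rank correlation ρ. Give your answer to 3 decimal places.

ρ = 1 − 6Σd² / [n(n²−1)] = 1 − 6×38 / (7×48)
  = 1 − 228/336 = 1 − 0.6786 ≈ 0.321

0.321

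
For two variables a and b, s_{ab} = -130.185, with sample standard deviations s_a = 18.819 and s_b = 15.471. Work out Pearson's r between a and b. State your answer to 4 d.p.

r = Cov(a,b) / (s_a · s_b) = -130.185 / (18.819 × 15.471)
  = -130.185 / 291.1487 ≈ -0.4471

-0.4471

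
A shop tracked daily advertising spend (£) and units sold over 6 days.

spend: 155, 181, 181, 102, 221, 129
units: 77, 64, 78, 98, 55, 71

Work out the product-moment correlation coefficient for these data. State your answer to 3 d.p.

n = 6, Σx = 969, Σy = 443, Σx² = 165433, Σy² = 33779, Σxy = 68947
nΣxy − ΣxΣy = 413682 − 429267 = -15585
nΣx² − (Σx)² = 992598 − 938961 = 53637; nΣy² − (Σy)² = 202674 − 196249 = 6425
r = -15585 / √(53637 × 6425) = -15585 / 18563.8823 ≈ -0.840

-0.840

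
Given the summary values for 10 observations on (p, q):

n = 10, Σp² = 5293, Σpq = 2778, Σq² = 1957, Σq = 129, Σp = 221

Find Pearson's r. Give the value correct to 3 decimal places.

r = (nΣpq − ΣpΣq) / √[(nΣp² − (Σp)²)(nΣq² − (Σq)²)]
Numerator: 10×2778 − 221×129 = -729
Denominator: √[(52930 − 48841)(19570 − 16641)] = √[4089 × 2929] = 3460.7342
r = -729 / 3460.7342 ≈ -0.211

-0.211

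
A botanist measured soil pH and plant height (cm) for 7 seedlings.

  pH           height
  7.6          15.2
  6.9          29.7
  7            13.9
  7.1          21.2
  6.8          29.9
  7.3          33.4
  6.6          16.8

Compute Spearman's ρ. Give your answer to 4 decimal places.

Rank pH: 7, 3, 4, 5, 2, 6, 1
Rank height: 2, 5, 1, 4, 6, 7, 3
d = rank(pH) − rank(height): 5, -2, 3, 1, -4, -1, -2; Σd² = 60
ρ = 1 − 6Σd² / [n(n²−1)] = 1 − 6×60 / (7×48) = 1 − 360/336 ≈ -0.0714

-0.0714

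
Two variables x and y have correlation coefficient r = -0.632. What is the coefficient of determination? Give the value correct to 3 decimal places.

0.399

r² = (-0.632)² = 0.399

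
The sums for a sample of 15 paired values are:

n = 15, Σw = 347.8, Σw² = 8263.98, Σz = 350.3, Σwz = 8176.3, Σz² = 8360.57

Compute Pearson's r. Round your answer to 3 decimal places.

0.285

r = (nΣwz − ΣwΣz) / √[(nΣw² − (Σw)²)(nΣz² − (Σz)²)]
Numerator: 15×8176.3 − 347.8×350.3 = 810.16
Denominator: √[(123959.7 − 120964.84)(125408.55 − 122710.09)] = √[2994.86 × 2698.46] = 2842.7997
r = 810.16 / 2842.7997 ≈ 0.285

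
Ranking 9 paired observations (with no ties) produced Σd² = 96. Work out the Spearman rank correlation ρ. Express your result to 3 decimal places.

ρ = 1 − 6Σd² / [n(n²−1)] = 1 − 6×96 / (9×80)
  = 1 − 576/720 = 1 − 0.8000 ≈ 0.200

0.200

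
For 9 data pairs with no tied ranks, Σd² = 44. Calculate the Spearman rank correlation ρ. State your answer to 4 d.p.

ρ = 1 − 6Σd² / [n(n²−1)] = 1 − 6×44 / (9×80)
  = 1 − 264/720 = 1 − 0.36667 ≈ 0.6333

0.6333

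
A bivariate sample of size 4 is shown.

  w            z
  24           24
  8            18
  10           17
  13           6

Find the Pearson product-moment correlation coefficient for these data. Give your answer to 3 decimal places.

n = 4, Σw = 55, Σz = 65, Σw² = 909, Σz² = 1225, Σwz = 968
nΣwz − ΣwΣz = 3872 − 3575 = 297
nΣw² − (Σw)² = 3636 − 3025 = 611; nΣz² − (Σz)² = 4900 − 4225 = 675
r = 297 / √(611 × 675) = 297 / 642.2032 ≈ 0.462

0.462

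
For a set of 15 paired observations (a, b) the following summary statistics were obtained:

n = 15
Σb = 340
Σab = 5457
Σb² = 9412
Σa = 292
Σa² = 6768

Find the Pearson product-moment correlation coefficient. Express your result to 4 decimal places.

r = (nΣab − ΣaΣb) / √[(nΣa² − (Σa)²)(nΣb² − (Σb)²)]
Numerator: 15×5457 − 292×340 = -17425
Denominator: √[(101520 − 85264)(141180 − 115600)] = √[16256 × 25580] = 20391.8729
r = -17425 / 20391.8729 ≈ -0.8545

-0.8545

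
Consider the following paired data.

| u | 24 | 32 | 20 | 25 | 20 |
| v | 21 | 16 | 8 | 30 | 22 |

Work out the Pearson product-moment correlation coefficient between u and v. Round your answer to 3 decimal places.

n = 5, Σu = 121, Σv = 97, Σu² = 3025, Σv² = 2145, Σuv = 2366
nΣuv − ΣuΣv = 11830 − 11737 = 93
nΣu² − (Σu)² = 15125 − 14641 = 484; nΣv² − (Σv)² = 10725 − 9409 = 1316
r = 93 / √(484 × 1316) = 93 / 798.0877 ≈ 0.117

0.117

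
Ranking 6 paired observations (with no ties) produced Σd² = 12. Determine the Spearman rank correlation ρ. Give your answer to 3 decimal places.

ρ = 1 − 6Σd² / [n(n²−1)] = 1 − 6×12 / (6×35)
  = 1 − 72/210 = 1 − 0.3429 ≈ 0.657

0.657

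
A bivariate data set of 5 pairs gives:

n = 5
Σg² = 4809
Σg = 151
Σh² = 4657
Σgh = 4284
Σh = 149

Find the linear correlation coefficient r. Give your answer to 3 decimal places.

-0.929

r = (nΣgh − ΣgΣh) / √[(nΣg² − (Σg)²)(nΣh² − (Σh)²)]
Numerator: 5×4284 − 151×149 = -1079
Denominator: √[(24045 − 22801)(23285 − 22201)] = √[1244 × 1084] = 1161.2476
r = -1079 / 1161.2476 ≈ -0.929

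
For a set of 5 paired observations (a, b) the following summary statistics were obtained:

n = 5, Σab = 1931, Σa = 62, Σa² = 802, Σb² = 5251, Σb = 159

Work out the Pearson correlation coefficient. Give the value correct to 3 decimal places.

-0.505

r = (nΣab − ΣaΣb) / √[(nΣa² − (Σa)²)(nΣb² − (Σb)²)]
Numerator: 5×1931 − 62×159 = -203
Denominator: √[(4010 − 3844)(26255 − 25281)] = √[166 × 974] = 402.0995
r = -203 / 402.0995 ≈ -0.505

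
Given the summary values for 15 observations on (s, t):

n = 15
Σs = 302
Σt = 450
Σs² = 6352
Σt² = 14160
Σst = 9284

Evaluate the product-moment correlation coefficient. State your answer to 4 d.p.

0.5289

r = (nΣst − ΣsΣt) / √[(nΣs² − (Σs)²)(nΣt² − (Σt)²)]
Numerator: 15×9284 − 302×450 = 3360
Denominator: √[(95280 − 91204)(212400 − 202500)] = √[4076 × 9900] = 6352.3539
r = 3360 / 6352.3539 ≈ 0.5289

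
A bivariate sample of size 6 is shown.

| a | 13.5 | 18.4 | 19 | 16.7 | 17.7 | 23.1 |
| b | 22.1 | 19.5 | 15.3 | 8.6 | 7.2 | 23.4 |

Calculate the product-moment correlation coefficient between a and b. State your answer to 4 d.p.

0.2153

n = 6, Σa = 108.4, Σb = 96.1, Σa² = 2007.6, Σb² = 1776.11, Σab = 1759.45
nΣab − ΣaΣb = 10556.7 − 10417.24 = 139.46
nΣa² − (Σa)² = 12045.6 − 11750.56 = 295.04; nΣb² − (Σb)² = 10656.66 − 9235.21 = 1421.45
r = 139.46 / √(295.04 × 1421.45) = 139.46 / 647.5991 ≈ 0.2153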